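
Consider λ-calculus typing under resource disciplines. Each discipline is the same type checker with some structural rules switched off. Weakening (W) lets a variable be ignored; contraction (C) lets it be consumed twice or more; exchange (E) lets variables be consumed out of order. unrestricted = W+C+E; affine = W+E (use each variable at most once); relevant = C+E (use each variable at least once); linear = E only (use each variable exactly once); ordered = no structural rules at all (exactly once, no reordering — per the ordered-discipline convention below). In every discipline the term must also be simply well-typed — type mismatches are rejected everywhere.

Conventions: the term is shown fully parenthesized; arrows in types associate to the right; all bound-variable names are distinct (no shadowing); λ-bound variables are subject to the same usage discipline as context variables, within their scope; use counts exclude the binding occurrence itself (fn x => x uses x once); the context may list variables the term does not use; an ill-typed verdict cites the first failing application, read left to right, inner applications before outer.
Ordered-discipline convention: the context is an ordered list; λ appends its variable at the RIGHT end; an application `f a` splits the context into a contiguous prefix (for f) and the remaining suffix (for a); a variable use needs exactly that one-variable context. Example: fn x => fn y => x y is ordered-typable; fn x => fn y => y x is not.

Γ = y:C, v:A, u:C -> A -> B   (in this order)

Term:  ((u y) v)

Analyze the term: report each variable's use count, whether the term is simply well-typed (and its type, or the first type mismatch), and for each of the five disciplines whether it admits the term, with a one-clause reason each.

usage: y ×1; v ×1; u ×1
use order (left to right): u, y, v
typing: ✓ — B
ordered: ✗ — no ordered split (uses run u, y, v)
linear: ✓ — exactly-once usage across y, v, u
affine: ✓ — none of y, v, u used more than once
relevant: ✓ — every one of y, v, u appears
unrestricted: ✓ — well-typed at B; no restrictions here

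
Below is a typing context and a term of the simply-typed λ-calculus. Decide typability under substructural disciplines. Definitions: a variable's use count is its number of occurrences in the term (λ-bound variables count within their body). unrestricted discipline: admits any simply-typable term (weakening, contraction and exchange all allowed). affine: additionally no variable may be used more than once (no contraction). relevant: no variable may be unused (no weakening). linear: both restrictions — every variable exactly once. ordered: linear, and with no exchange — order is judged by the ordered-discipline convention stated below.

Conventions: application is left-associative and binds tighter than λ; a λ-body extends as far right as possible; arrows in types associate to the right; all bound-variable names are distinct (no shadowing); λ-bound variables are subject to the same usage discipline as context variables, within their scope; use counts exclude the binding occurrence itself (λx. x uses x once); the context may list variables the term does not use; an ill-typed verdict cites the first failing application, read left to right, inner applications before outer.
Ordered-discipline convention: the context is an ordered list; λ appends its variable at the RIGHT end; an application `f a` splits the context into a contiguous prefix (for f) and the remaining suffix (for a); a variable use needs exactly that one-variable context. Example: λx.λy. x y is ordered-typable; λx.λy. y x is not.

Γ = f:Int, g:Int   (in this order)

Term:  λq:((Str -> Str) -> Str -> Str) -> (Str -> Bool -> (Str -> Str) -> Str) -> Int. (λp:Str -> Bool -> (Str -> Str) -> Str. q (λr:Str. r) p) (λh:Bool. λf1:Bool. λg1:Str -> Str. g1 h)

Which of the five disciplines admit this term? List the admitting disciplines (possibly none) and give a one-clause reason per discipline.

accepted by: none
use counts: f ×0; g ×0; q (λ-bound) ×1; p (λ-bound) ×1; r (λ-bound) ×1; h (λ-bound) ×1; f1 (λ-bound) ×0; g1 (λ-bound) ×1
uses in reading order: q, r, p, g1, h
typing: ill-typed: argument of type Str -> Str where (Str -> Str) -> Str -> Str is required
ordered: ✗ — the type mismatch rejects it
linear: ✗ — not simply typable
affine: ✗ — fails simple typing
relevant: ✗ — a type mismatch blocks all five
unrestricted: ✗ — the type mismatch rejects it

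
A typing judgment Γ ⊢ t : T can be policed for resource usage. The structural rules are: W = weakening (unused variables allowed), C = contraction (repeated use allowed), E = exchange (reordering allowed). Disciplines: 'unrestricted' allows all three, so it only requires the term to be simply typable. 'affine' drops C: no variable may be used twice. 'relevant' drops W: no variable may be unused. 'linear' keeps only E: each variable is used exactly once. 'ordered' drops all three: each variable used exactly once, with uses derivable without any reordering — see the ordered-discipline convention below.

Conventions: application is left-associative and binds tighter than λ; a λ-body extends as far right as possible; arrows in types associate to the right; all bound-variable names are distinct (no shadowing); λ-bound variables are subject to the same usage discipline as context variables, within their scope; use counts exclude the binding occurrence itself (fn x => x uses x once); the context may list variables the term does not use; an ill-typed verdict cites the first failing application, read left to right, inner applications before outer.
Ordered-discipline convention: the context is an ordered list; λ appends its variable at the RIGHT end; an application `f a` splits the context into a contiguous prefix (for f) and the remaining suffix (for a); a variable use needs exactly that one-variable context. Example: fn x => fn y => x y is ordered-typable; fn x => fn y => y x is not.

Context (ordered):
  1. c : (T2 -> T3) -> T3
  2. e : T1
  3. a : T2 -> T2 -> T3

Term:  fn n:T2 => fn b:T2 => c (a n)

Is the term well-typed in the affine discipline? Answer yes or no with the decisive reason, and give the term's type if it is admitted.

yes — at most one use each (c, e, a, n, b); term : T2 -> T2 -> T3
variable uses: c: 1, e: 0, a: 1, n [bound]: 1, b [bound]: 0
left-to-right use order: c, a, n
typing: ✓ — T2 -> T2 -> T3
per-discipline verdicts: ordered ✗; linear ✗; affine ✓; relevant ✗; unrestricted ✓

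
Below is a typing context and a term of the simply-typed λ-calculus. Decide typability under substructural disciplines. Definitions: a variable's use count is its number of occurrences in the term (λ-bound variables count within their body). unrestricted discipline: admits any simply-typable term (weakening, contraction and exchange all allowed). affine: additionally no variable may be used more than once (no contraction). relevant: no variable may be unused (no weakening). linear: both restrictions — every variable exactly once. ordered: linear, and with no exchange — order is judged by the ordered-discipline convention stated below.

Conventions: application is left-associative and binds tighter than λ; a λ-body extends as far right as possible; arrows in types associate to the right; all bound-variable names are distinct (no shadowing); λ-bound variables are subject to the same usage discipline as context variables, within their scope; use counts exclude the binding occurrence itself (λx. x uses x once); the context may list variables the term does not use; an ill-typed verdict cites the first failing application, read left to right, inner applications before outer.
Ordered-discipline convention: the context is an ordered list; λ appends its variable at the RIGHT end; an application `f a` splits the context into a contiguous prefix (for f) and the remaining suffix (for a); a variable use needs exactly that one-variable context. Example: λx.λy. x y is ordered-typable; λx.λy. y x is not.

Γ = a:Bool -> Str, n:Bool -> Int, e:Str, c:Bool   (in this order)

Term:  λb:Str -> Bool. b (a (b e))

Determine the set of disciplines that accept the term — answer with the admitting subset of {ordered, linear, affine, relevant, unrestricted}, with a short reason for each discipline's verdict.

admitted by: unrestricted
usage: a=1; n=0; e=1; c=0; b [bound]=2
use order (left to right): b, a, b, e
typing: ✓ — (Str -> Bool) -> Bool
ordered ✗ (b ×2 used more than once (contraction); n, c left unused)
linear ✗ (b ×2 used more than once (contraction); n, c left unused)
affine ✗ (b ×2 used more than once (contraction))
relevant ✗ (n, c left unused)
unrestricted ✓ (type-checks ((Str -> Bool) -> Bool) and nothing is barred)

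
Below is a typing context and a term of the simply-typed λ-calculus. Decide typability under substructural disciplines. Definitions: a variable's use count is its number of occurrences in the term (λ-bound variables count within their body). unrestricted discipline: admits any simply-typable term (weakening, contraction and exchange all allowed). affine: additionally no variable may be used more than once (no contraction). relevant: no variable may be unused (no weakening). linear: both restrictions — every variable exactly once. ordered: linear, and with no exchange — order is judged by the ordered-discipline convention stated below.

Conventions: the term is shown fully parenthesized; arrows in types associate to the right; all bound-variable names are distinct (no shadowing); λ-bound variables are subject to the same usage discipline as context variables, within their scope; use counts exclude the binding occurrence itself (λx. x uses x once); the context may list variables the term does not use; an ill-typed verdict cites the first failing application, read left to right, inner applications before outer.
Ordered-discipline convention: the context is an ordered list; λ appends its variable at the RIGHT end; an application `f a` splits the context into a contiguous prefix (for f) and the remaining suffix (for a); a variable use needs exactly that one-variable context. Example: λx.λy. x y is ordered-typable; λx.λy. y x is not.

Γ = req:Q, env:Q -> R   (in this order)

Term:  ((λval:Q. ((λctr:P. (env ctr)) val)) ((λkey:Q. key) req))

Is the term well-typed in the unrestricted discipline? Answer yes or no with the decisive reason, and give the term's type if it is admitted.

no — the type mismatch rejects it
variable uses: req: 1, env: 1, val (bound): 1, ctr (bound): 1, key (bound): 1
use order (left to right): env, ctr, val, key, req
typing: ill-typed: an argument P mismatches the expected Q
all disciplines: ordered ✗; linear ✗; affine ✗; relevant ✗; unrestricted ✗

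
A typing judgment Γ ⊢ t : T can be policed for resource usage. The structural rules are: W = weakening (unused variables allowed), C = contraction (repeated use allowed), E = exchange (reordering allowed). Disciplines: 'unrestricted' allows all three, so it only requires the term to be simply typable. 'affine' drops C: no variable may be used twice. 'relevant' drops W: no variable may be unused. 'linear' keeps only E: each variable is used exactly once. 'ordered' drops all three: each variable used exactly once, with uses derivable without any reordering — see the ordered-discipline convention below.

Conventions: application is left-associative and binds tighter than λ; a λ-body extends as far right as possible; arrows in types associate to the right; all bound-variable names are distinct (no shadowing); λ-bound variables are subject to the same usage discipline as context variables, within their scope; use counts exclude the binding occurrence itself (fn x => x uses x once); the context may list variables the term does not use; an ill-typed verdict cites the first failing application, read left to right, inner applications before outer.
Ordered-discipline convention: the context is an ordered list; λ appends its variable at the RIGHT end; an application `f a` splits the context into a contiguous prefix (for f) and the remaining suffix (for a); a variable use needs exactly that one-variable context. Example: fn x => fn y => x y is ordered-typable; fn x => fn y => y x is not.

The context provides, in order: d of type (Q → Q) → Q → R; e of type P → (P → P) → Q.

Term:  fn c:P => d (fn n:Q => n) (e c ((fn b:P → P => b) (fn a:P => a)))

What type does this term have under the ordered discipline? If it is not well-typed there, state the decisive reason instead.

term : P → R
counts: d: 1; e: 1; c (bound): 1; n (bound): 1; b (bound): 1; a (bound): 1
order of uses: d, n, e, c, b, a
typing: well-typed at P → R
across the five disciplines: ordered ✓ · linear ✓ · affine ✓ · relevant ✓ · unrestricted ✓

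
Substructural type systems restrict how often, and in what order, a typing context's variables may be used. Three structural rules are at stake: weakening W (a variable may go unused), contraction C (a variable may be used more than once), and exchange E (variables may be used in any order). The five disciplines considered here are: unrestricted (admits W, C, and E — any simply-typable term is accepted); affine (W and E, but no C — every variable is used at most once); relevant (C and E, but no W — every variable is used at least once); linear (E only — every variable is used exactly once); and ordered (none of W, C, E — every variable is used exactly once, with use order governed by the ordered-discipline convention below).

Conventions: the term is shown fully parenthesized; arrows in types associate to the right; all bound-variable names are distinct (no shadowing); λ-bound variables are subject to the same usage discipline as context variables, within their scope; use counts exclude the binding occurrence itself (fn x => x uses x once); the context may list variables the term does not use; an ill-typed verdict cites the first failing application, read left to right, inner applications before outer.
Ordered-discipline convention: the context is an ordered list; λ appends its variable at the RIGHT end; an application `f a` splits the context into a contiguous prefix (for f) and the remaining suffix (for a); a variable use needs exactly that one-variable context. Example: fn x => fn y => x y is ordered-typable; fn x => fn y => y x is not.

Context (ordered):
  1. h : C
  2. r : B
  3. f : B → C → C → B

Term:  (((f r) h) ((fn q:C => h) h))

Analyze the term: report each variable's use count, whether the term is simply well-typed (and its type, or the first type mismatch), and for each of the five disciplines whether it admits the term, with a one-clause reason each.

counts: h: 3, r: 1, f: 1, q (bound): 0
uses in reading order: f, r, h, h, h
typing: the term checks, with type B
ordered: ✗ — uses contraction: h ×3; q never used (weakening)
linear: ✗ — uses contraction: h ×3; q never used (weakening)
affine: ✗ — uses contraction: h ×3
relevant: ✗ — q never used (weakening)
unrestricted: ✓ — simply typable at B; W, C, E all held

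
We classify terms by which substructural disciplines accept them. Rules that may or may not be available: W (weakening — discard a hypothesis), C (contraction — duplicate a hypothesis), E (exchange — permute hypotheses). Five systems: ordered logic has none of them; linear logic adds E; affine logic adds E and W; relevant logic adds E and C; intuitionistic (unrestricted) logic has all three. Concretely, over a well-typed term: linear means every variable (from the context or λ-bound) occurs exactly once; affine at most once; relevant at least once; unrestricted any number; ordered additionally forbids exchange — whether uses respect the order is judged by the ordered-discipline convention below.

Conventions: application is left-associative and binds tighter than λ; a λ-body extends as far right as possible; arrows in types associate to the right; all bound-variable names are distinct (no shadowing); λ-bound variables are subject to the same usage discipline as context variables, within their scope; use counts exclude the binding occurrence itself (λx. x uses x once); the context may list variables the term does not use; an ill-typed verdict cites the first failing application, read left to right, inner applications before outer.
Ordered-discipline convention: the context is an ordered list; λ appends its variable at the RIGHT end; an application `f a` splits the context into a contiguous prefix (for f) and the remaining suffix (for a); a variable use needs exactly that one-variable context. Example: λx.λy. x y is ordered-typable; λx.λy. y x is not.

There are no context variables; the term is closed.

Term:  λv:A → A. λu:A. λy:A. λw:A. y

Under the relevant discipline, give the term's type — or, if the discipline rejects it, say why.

not well-typed under relevant — needs weakening: v, u, w unused
counts: v [bound] ×0, u [bound] ×0, y [bound] ×1, w [bound] ×0
order of uses: y
typing: well-typed — term : (A → A) → A → A → A → A
summary: ordered ✗ | linear ✗ | affine ✓ | relevant ✗ | unrestricted ✓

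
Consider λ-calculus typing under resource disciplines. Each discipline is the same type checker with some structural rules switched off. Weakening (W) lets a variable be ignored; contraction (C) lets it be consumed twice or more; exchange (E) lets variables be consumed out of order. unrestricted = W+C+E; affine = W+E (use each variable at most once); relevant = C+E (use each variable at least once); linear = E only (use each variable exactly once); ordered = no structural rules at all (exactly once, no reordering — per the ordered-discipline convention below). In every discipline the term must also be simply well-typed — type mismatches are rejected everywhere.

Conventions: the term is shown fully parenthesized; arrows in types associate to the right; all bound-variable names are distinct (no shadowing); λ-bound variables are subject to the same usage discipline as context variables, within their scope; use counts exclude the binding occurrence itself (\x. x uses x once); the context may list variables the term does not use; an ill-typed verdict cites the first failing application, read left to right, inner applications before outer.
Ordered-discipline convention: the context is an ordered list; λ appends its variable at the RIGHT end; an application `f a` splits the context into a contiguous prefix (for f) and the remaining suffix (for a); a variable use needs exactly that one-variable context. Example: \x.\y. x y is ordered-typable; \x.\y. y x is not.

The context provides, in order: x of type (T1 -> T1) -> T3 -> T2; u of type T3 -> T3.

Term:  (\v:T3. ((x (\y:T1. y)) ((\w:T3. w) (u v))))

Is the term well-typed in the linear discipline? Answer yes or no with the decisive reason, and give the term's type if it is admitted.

yes — exactly-once usage across x, u, v, y, w; term : T3 -> T2
usage: x: 1×; u: 1×; v (λ-bound): 1×; y (λ-bound): 1×; w (λ-bound): 1×
uses in reading order: x, y, w, u, v
typing: well-typed — term : T3 -> T2
across the five disciplines: ordered ✓ | linear ✓ | affine ✓ | relevant ✓ | unrestricted ✓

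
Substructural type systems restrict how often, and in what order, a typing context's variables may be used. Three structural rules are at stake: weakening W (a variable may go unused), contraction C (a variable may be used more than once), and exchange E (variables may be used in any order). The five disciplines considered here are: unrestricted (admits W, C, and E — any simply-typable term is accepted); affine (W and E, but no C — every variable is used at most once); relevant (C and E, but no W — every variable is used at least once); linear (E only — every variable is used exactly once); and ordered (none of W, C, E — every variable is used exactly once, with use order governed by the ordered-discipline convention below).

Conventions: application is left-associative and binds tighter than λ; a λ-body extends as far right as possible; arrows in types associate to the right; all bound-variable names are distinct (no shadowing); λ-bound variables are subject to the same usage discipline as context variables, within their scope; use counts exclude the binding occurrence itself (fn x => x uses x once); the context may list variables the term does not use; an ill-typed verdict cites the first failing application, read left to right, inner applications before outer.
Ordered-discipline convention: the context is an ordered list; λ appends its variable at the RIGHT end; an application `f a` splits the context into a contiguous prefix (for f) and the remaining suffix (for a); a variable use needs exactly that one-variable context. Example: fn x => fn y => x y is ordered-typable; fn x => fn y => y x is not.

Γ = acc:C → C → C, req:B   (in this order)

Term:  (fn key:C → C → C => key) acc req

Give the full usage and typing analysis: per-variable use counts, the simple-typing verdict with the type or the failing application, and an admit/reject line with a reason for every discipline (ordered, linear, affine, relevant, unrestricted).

counts: acc: 1, req: 1, key [bound]: 1
left-to-right use order: key, acc, req
typing: ill-typed: argument of type B where C is required
ordered: ✗, a type mismatch blocks all five
linear: ✗, the type mismatch rejects it
affine: ✗, not simply typable
relevant: ✗, fails simple typing
unrestricted: ✗, a type mismatch blocks all five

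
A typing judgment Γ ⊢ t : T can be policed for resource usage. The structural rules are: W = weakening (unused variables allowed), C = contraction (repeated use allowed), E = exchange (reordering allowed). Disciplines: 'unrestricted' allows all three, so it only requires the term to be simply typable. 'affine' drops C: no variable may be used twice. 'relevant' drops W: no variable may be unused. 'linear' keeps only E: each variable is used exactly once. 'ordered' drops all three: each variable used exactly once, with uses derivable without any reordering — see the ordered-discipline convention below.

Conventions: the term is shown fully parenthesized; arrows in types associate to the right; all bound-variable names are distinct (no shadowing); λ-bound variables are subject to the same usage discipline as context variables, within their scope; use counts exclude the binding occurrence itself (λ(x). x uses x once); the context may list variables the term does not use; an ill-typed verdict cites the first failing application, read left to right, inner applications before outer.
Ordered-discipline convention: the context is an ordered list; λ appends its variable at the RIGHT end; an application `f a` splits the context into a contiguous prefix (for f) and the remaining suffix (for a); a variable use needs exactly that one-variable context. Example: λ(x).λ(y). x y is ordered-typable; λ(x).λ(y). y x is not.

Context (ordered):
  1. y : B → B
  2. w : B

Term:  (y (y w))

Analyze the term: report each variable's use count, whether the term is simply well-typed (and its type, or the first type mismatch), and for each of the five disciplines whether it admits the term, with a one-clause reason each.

counts: y: 2, w: 1
uses in reading order: y, y, w
typing: the term checks, with type B
ordered ✗ (repeated use of y ×2)
linear ✗ (repeated use of y ×2)
affine ✗ (repeated use of y ×2)
relevant ✓ (y, w: all used, weakening unneeded)
unrestricted ✓ (simply typable at B; W, C, E all held)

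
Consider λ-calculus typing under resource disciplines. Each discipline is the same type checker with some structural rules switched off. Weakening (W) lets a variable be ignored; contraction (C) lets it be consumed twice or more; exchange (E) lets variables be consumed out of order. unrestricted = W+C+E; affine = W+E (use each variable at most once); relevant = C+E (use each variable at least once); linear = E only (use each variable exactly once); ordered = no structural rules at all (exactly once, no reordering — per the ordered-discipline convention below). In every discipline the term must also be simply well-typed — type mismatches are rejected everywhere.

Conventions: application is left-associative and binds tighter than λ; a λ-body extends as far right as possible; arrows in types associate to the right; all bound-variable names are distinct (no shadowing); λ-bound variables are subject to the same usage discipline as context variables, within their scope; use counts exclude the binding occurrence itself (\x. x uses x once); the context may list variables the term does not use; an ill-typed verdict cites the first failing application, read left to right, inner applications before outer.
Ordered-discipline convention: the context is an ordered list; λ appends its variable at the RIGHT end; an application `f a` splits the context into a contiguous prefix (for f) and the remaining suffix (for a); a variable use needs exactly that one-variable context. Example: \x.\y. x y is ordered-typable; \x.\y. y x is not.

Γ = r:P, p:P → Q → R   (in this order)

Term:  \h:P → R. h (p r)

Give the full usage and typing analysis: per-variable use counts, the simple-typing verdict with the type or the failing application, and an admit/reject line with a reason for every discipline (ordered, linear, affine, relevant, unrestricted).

counts: r=1, p=1, h (λ-bound)=1
uses in reading order: h, p, r
typing: ill-typed: an application expects P but receives Q → R
ordered: ✗ — the type mismatch rejects it
linear: ✗ — not simply typable
affine: ✗ — fails simple typing
relevant: ✗ — a type mismatch blocks all five
unrestricted: ✗ — the type mismatch rejects it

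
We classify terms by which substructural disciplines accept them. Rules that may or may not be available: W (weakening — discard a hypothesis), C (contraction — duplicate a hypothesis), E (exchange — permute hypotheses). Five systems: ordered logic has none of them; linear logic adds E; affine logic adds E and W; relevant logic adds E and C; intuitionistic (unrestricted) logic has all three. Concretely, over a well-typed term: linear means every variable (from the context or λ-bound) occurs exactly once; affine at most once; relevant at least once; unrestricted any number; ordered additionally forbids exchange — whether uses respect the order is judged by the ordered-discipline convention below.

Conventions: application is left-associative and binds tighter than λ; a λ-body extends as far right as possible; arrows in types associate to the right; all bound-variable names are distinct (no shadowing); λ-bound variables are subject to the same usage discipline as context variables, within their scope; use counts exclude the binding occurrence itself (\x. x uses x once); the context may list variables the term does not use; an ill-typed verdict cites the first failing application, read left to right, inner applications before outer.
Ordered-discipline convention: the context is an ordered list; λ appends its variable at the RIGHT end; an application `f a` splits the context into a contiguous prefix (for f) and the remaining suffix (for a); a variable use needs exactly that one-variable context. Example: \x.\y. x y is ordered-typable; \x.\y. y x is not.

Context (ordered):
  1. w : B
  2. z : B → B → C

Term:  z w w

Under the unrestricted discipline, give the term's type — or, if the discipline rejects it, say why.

term : C
use counts: w: 2, z: 1
left-to-right use order: z, w, w
typing: ✓ — C
all disciplines: ordered ✗, linear ✗, affine ✗, relevant ✓, unrestricted ✓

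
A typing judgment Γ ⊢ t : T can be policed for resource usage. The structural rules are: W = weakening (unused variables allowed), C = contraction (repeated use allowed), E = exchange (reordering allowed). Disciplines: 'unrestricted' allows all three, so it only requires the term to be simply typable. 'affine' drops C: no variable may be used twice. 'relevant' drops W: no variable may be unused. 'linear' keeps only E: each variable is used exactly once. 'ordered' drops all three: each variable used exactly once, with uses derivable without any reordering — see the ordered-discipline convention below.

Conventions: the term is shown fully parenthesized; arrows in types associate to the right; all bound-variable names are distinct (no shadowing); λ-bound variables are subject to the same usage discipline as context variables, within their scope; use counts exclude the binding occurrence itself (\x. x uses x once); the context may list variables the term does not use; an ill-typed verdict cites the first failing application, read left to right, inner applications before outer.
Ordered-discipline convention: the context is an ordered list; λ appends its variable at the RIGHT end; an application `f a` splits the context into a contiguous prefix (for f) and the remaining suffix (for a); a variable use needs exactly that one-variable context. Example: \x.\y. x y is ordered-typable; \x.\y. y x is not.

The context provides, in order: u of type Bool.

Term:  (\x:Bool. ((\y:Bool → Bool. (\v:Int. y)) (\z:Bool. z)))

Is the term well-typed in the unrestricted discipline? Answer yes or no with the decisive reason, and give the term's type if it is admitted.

yes — type-checks (Bool → Int → Bool → Bool) and nothing is barred; term : Bool → Int → Bool → Bool
use counts: u: 0; x (λ-bound): 0; y (λ-bound): 1; v (λ-bound): 0; z (λ-bound): 1
use order (left to right): y, z
typing: well-typed at Bool → Int → Bool → Bool
all disciplines: ordered ✗, linear ✗, affine ✓, relevant ✗, unrestricted ✓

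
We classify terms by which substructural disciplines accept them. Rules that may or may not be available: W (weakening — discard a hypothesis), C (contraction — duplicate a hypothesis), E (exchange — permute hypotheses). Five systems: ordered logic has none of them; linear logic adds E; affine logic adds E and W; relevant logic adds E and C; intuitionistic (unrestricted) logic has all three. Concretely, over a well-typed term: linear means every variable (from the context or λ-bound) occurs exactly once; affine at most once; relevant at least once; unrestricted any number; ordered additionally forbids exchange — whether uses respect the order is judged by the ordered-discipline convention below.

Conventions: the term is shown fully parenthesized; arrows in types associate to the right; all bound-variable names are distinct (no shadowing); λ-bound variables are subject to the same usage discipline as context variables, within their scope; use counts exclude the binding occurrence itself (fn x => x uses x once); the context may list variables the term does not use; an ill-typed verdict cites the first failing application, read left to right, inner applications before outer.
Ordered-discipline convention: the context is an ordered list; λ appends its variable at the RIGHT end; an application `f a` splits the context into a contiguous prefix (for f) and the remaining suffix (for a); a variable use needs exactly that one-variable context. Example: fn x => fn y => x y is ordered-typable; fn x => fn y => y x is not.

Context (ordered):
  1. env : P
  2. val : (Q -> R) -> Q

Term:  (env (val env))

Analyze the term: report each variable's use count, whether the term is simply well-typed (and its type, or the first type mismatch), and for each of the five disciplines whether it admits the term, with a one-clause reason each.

variable uses: env ×2, val ×1
order of uses: env, val, env
typing: ill-typed: an application expects Q -> R but receives P
ordered: ✗, a type mismatch blocks all five
linear: ✗, the type mismatch rejects it
affine: ✗, not simply typable
relevant: ✗, fails simple typing
unrestricted: ✗, a type mismatch blocks all five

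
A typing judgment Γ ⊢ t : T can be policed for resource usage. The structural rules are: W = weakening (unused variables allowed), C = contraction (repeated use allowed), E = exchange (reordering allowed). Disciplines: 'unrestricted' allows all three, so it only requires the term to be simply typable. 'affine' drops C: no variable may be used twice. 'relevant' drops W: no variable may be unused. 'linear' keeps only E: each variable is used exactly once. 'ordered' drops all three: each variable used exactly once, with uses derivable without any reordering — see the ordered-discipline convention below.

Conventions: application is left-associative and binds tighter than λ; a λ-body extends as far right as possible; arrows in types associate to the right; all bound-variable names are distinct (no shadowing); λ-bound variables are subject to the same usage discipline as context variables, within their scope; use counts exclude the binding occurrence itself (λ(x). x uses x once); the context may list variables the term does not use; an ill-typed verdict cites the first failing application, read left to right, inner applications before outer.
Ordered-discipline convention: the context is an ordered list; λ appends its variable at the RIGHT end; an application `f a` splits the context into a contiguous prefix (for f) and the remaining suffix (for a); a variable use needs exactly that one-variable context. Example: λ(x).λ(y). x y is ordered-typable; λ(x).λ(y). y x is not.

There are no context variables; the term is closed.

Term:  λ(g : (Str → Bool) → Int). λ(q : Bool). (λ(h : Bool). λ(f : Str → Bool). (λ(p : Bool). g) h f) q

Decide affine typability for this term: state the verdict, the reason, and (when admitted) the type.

yes — none of g, q, h, f, p used more than once; term : ((Str → Bool) → Int) → Bool → (Str → Bool) → Int
counts: g [bound]=1, q [bound]=1, h [bound]=1, f [bound]=1, p [bound]=0
use order (left to right): g, h, f, q
typing: the term checks, with type ((Str → Bool) → Int) → Bool → (Str → Bool) → Int
all disciplines: ordered ✗; linear ✗; affine ✓; relevant ✗; unrestricted ✓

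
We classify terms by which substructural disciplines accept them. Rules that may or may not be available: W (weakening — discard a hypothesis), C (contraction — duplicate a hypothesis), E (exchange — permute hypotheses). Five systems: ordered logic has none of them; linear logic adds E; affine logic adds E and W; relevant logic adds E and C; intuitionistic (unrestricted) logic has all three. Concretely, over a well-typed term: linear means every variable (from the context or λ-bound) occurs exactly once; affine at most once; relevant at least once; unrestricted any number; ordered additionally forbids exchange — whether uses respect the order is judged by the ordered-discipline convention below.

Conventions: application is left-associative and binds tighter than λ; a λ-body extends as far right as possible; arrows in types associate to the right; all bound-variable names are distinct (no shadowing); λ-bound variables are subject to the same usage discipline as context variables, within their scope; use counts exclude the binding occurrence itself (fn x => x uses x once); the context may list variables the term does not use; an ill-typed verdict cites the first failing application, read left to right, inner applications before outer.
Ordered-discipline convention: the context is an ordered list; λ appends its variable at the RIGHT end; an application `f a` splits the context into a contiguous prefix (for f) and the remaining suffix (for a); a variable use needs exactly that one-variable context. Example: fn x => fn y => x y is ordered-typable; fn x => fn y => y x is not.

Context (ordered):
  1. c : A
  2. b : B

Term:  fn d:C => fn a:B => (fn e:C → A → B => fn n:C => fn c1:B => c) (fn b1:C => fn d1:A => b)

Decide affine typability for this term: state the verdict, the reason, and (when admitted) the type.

yes — no duplicate uses among c, b, d, a, e, n, c1, b1, d1; term : C → B → C → B → A
usage: c=1; b=1; d [bound]=0; a [bound]=0; e [bound]=0; n [bound]=0; c1 [bound]=0; b1 [bound]=0; d1 [bound]=0
uses in reading order: c, b
typing: well-typed at C → B → C → B → A
all disciplines: ordered ✗ · linear ✗ · affine ✓ · relevant ✗ · unrestricted ✓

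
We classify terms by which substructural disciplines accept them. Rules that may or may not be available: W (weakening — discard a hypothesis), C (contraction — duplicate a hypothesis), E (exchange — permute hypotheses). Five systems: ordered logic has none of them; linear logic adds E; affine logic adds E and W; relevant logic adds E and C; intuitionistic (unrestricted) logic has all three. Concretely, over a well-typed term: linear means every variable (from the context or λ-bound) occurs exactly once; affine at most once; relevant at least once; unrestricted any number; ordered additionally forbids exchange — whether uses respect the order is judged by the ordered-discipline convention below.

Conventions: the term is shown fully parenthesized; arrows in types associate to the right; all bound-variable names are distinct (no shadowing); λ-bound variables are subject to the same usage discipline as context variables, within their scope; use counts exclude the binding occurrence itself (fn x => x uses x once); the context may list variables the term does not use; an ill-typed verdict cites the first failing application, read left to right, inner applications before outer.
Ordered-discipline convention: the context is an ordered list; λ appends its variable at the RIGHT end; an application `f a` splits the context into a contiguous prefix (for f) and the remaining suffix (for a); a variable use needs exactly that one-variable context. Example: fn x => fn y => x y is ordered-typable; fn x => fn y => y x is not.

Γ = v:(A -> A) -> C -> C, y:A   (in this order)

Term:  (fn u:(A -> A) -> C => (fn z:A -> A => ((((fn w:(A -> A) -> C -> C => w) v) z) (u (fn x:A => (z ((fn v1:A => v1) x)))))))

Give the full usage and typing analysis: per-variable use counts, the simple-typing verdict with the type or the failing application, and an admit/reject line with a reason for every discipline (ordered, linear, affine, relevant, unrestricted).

use counts: v: 1, y: 0, u (bound): 1, z (bound): 2, w (bound): 1, x (bound): 1, v1 (bound): 1
use order (left to right): w, v, z, u, z, v1, x
typing: ✓ — ((A -> A) -> C) -> (A -> A) -> C
ordered: ✗ — uses contraction: z ×2; y left unused
linear: ✗ — uses contraction: z ×2; y left unused
affine: ✗ — uses contraction: z ×2
relevant: ✗ — y left unused
unrestricted: ✓ — well-typed at ((A -> A) -> C) -> (A -> A) -> C; no restrictions here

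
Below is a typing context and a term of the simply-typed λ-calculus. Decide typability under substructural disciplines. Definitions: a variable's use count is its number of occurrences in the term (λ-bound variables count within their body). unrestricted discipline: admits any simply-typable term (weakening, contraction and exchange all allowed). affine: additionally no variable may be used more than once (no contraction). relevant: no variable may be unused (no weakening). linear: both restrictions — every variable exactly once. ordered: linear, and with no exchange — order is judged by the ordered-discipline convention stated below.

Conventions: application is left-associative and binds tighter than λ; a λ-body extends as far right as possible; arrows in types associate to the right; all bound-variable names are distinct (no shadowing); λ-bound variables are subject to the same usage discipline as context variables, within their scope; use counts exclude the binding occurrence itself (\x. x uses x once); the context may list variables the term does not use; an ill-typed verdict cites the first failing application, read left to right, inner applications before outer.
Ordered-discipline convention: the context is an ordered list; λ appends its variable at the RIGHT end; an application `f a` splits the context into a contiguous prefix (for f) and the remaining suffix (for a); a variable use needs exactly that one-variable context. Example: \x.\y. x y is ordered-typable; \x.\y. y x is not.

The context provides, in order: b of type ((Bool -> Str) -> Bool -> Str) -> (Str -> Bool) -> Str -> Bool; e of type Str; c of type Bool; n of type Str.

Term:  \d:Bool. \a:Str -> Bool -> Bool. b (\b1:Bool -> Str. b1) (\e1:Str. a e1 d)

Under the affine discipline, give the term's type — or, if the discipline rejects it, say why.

term : Bool -> (Str -> Bool -> Bool) -> Str -> Bool
counts: b: 1; e: 0; c: 0; n: 0; d (λ-bound): 1; a (λ-bound): 1; b1 (λ-bound): 1; e1 (λ-bound): 1
uses in reading order: b, b1, a, e1, d
typing: ✓ — Bool -> (Str -> Bool -> Bool) -> Str -> Bool
summary: ordered ✗; linear ✗; affine ✓; relevant ✗; unrestricted ✓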